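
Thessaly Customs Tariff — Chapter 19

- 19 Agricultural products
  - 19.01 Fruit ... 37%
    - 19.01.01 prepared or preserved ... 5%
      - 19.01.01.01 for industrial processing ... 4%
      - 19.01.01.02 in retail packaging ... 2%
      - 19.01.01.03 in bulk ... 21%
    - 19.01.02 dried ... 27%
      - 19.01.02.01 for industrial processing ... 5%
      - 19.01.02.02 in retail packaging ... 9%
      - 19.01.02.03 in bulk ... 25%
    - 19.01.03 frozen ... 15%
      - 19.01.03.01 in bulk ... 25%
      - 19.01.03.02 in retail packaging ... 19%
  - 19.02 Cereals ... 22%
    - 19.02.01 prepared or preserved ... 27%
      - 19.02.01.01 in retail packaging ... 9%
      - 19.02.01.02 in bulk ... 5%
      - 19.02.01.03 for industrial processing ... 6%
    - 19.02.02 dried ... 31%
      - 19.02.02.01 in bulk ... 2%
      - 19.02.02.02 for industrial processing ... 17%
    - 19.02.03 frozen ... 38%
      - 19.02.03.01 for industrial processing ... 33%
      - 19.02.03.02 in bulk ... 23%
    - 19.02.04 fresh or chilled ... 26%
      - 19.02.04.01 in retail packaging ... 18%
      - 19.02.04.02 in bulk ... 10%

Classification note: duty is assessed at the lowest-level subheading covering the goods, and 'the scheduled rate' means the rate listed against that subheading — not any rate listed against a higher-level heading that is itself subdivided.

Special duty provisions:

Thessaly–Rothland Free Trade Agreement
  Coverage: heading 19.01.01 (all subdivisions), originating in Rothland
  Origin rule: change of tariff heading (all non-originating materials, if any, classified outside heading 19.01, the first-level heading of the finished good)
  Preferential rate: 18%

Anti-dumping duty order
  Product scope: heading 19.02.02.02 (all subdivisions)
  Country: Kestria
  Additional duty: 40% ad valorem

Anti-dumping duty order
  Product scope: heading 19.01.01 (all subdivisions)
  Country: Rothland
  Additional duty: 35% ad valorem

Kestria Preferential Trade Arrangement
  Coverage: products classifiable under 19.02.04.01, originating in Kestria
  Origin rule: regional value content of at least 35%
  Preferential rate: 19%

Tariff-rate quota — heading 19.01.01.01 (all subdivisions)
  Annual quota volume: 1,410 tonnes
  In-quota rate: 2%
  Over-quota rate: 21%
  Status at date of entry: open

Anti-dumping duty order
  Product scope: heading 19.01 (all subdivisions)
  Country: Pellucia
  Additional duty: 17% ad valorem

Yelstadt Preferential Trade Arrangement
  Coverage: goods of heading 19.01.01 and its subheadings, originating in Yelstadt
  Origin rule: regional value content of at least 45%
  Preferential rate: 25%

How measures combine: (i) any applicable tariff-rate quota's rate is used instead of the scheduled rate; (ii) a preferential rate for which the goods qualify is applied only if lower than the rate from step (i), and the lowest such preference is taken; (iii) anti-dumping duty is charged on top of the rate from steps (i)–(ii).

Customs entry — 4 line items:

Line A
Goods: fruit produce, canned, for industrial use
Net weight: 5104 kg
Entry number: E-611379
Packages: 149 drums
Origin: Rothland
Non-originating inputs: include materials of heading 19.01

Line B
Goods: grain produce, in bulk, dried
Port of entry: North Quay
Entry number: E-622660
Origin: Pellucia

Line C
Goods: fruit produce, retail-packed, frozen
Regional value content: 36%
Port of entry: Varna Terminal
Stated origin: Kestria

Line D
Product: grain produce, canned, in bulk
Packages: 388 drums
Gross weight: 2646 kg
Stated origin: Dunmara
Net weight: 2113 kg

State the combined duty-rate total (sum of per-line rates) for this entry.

Line A: fruit → 19.01; canned → 19.01.01; for industrial use → 19.01.01.01. Scheduled 4%. quota on 19.01.01.01 open → in-quota 2%; Rothland agreement on 19.01.01: CTH not met; anti-dumping (Rothland, 19.01.01): +35%; total 2% + 35% = 37%. → 37%.
Line B: grain → 19.02; dried → 19.02.02; in bulk → 19.02.02.01. Scheduled 2%. No special measure applies. → 2%.
Line C: fruit → 19.01; frozen → 19.01.03; retail-packed → 19.01.03.02. Scheduled 19%. Kestria agreement on 19.02.04.01: 19.01.03.02 not covered. → 19%.
Line D: grain → 19.02; canned → 19.02.01; in bulk → 19.02.01.02. Scheduled 5%. No special measure applies. → 5%.
Sum: 37% + 2% + 19% + 5% = 63%.

63%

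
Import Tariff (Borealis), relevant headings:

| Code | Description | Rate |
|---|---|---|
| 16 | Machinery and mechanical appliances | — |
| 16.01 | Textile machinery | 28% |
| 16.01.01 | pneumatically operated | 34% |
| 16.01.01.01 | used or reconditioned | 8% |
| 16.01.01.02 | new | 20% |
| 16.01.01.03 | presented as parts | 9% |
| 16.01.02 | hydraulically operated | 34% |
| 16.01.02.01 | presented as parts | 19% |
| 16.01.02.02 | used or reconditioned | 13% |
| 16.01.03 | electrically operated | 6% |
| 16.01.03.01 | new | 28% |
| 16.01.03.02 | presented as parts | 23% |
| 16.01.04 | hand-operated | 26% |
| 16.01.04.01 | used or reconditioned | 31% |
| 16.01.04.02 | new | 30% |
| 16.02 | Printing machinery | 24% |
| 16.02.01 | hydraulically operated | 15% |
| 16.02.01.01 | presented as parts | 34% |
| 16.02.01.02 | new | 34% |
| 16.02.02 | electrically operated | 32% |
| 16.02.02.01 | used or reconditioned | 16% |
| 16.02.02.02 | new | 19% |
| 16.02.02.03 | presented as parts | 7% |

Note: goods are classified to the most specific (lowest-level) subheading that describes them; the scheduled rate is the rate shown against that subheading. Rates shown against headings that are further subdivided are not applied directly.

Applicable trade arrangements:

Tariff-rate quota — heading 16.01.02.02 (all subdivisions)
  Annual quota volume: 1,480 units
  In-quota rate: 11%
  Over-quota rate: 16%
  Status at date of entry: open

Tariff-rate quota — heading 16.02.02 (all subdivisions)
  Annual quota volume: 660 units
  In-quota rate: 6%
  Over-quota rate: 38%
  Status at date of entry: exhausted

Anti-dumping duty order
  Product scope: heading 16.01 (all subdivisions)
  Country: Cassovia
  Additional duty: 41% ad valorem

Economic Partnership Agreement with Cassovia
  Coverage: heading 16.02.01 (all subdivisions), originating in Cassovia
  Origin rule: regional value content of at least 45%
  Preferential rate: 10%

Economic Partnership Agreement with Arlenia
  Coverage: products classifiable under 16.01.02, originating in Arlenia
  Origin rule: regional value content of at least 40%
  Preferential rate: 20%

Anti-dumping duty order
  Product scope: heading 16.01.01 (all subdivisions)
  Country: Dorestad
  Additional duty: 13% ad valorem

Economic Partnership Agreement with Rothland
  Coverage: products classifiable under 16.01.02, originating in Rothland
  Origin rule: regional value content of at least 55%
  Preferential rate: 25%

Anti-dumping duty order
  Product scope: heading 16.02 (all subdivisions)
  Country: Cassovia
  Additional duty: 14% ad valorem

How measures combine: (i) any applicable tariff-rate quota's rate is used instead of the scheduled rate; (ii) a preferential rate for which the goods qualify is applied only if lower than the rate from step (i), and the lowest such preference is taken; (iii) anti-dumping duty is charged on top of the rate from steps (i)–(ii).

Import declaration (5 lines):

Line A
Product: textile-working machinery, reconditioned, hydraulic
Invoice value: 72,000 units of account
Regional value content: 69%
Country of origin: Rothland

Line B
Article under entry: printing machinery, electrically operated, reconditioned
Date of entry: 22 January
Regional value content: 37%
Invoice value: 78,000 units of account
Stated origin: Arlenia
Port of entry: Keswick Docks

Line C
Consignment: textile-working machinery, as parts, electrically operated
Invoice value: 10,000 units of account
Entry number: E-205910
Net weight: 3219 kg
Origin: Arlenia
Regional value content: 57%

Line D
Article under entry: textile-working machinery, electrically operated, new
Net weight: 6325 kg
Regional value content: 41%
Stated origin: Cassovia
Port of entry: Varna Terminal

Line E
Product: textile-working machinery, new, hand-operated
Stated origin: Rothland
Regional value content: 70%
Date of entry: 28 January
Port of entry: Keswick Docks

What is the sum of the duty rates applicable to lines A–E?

171%

Line A: textile-working → 16.01; hydraulic → 16.01.02; reconditioned → 16.01.02.02. Scheduled 13%. quota on 16.01.02.02 open → in-quota 11%; Rothland agreement on 16.01.02: RVC ≥ 55% → 25% available; preference 25% not lower than 11% → no reduction. → 11%.
Line B: printing → 16.02; electrically operated → 16.02.02; reconditioned → 16.02.02.01. Scheduled 16%. quota on 16.02.02 exhausted → over-quota 38%; Arlenia agreement on 16.01.02: 16.02.02.01 not covered. → 38%.
Line C: textile-working → 16.01; electrically operated → 16.01.03; as parts → 16.01.03.02. Scheduled 23%. Arlenia agreement on 16.01.02: 16.01.03.02 not covered. → 23%.
Line D: textile-working → 16.01; electrically operated → 16.01.03; new → 16.01.03.01. Scheduled 28%. Cassovia agreement on 16.02.01: 16.01.03.01 not covered; anti-dumping (Cassovia, 16.01): +41%; total 28% + 41% = 69%. → 69%.
Line E: textile-working → 16.01; hand-operated → 16.01.04; new → 16.01.04.02. Scheduled 30%. Rothland agreement on 16.01.02: 16.01.04.02 not covered. → 30%.
Sum: 11% + 38% + 23% + 69% + 30% = 171%.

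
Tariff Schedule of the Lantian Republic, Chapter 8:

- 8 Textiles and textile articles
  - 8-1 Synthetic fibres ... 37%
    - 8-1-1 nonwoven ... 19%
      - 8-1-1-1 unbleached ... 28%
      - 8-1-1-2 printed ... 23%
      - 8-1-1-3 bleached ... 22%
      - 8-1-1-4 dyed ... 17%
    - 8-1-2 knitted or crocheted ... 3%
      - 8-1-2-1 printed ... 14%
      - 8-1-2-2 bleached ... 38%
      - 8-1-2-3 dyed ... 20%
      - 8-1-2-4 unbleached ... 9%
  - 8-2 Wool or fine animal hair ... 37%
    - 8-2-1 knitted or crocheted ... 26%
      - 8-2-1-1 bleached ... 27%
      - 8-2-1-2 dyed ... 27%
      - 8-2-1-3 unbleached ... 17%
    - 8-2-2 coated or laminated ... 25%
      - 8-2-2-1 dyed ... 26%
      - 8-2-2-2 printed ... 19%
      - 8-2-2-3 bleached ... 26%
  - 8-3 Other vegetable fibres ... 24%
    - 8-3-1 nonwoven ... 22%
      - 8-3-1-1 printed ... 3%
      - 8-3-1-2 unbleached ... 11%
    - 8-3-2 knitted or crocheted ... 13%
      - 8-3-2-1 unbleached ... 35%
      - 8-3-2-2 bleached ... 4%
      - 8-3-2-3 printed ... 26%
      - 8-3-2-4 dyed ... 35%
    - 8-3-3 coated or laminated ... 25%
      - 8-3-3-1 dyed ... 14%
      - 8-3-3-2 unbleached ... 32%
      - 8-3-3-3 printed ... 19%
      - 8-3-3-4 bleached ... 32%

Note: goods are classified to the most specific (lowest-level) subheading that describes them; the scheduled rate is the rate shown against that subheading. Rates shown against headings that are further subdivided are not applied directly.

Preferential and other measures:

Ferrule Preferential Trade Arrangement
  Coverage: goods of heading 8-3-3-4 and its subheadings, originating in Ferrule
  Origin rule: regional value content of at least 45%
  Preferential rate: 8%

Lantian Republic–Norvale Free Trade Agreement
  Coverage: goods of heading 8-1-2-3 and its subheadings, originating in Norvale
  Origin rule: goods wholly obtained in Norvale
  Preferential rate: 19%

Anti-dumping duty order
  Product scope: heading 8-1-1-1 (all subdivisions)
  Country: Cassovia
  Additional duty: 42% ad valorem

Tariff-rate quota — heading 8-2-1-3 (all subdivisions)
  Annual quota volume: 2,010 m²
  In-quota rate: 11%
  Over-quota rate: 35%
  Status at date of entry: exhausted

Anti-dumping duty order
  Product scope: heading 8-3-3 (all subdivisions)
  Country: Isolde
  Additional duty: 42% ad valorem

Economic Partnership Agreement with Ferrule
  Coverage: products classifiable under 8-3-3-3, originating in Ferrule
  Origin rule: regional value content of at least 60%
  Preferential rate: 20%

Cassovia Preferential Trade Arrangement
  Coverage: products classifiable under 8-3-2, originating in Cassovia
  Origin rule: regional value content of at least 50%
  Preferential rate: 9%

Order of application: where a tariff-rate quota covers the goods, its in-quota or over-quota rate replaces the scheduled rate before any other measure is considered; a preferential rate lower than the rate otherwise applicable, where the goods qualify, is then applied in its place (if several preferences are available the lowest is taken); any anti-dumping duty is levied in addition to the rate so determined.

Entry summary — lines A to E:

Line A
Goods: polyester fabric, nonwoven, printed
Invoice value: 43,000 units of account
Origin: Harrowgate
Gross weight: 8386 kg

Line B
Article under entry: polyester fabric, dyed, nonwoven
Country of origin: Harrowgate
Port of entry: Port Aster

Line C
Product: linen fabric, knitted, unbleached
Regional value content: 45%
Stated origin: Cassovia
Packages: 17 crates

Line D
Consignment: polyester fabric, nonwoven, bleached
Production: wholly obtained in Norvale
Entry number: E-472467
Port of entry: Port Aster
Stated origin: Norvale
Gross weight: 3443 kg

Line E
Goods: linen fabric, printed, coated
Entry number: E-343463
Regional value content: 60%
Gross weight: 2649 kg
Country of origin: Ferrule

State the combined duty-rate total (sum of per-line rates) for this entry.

116%

Line A: polyester → 8-1; nonwoven → 8-1-1; printed → 8-1-1-2. Scheduled 23%. No special measure applies. → 23%.
Line B: polyester → 8-1; nonwoven → 8-1-1; dyed → 8-1-1-4. Scheduled 17%. No special measure applies. → 17%.
Line C: linen → 8-3; knitted → 8-3-2; unbleached → 8-3-2-1. Scheduled 35%. Cassovia agreement on 8-3-2: RVC < 50%. → 35%.
Line D: polyester → 8-1; nonwoven → 8-1-1; bleached → 8-1-1-3. Scheduled 22%. Norvale agreement on 8-1-2-3: 8-1-1-3 not covered. → 22%.
Line E: linen → 8-3; coated → 8-3-3; printed → 8-3-3-3. Scheduled 19%. Ferrule agreement on 8-3-3-4: 8-3-3-3 not covered; Ferrule agreement on 8-3-3-3: RVC ≥ 60% → 20% available; preference 20% not lower than 19% → no reduction. → 19%.
Sum: 23% + 17% + 35% + 22% + 19% = 116%.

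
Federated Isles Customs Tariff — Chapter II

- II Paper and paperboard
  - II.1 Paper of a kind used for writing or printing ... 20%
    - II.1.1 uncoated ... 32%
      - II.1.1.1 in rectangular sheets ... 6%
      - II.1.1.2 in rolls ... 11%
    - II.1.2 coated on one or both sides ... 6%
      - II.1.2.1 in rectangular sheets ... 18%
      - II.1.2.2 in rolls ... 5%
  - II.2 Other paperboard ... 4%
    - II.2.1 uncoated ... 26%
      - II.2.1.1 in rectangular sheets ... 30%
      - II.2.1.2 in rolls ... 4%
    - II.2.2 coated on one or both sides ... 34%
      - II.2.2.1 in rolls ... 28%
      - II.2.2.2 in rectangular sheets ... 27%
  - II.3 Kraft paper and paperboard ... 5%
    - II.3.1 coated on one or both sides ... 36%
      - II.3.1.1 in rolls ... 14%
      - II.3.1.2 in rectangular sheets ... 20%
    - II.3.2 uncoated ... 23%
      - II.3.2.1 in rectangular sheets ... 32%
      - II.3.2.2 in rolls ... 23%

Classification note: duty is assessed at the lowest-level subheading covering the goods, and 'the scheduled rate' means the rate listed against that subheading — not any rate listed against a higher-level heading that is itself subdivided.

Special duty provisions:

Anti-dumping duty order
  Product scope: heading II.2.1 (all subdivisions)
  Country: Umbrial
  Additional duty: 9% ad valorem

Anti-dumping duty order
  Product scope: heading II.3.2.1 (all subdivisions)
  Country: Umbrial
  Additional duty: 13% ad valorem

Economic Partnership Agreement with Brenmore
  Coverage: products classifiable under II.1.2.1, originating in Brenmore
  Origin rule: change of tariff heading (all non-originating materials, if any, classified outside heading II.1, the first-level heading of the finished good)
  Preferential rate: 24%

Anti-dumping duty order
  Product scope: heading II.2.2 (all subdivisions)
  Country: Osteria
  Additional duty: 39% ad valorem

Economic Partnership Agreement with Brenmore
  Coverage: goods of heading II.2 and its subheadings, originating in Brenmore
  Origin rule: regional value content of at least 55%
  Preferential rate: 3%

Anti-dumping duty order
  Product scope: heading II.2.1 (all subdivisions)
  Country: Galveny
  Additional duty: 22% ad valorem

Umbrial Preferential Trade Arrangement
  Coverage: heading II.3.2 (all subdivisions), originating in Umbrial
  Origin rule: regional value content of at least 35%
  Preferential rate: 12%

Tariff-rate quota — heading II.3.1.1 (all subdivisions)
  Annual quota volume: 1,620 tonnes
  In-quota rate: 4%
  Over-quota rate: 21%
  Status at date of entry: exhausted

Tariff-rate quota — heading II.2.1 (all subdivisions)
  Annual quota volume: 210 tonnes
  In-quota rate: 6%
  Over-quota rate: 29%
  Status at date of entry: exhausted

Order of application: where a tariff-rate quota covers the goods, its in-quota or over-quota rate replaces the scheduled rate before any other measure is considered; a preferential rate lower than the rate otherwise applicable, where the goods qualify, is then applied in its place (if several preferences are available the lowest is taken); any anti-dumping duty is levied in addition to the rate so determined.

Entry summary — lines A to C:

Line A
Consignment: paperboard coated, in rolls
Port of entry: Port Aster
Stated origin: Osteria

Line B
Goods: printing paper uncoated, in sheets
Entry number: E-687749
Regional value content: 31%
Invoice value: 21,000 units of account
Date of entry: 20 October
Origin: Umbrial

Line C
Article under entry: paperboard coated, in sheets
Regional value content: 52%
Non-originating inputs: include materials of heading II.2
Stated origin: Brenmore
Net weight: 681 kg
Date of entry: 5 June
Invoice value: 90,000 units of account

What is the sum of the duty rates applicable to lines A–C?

Line A: paperboard → II.2; coated → II.2.2; in rolls → II.2.2.1. Scheduled 28%. anti-dumping (Osteria, II.2.2): +39%; total 28% + 39% = 67%. → 67%.
Line B: printing paper → II.1; uncoated → II.1.1; in sheets → II.1.1.1. Scheduled 6%. Umbrial agreement on II.3.2: II.1.1.1 not covered. → 6%.
Line C: paperboard → II.2; coated → II.2.2; in sheets → II.2.2.2. Scheduled 27%. Brenmore agreement on II.1.2.1: II.2.2.2 not covered; Brenmore agreement on II.2: RVC < 55%. → 27%.
Sum: 67% + 6% + 27% = 100%.

100%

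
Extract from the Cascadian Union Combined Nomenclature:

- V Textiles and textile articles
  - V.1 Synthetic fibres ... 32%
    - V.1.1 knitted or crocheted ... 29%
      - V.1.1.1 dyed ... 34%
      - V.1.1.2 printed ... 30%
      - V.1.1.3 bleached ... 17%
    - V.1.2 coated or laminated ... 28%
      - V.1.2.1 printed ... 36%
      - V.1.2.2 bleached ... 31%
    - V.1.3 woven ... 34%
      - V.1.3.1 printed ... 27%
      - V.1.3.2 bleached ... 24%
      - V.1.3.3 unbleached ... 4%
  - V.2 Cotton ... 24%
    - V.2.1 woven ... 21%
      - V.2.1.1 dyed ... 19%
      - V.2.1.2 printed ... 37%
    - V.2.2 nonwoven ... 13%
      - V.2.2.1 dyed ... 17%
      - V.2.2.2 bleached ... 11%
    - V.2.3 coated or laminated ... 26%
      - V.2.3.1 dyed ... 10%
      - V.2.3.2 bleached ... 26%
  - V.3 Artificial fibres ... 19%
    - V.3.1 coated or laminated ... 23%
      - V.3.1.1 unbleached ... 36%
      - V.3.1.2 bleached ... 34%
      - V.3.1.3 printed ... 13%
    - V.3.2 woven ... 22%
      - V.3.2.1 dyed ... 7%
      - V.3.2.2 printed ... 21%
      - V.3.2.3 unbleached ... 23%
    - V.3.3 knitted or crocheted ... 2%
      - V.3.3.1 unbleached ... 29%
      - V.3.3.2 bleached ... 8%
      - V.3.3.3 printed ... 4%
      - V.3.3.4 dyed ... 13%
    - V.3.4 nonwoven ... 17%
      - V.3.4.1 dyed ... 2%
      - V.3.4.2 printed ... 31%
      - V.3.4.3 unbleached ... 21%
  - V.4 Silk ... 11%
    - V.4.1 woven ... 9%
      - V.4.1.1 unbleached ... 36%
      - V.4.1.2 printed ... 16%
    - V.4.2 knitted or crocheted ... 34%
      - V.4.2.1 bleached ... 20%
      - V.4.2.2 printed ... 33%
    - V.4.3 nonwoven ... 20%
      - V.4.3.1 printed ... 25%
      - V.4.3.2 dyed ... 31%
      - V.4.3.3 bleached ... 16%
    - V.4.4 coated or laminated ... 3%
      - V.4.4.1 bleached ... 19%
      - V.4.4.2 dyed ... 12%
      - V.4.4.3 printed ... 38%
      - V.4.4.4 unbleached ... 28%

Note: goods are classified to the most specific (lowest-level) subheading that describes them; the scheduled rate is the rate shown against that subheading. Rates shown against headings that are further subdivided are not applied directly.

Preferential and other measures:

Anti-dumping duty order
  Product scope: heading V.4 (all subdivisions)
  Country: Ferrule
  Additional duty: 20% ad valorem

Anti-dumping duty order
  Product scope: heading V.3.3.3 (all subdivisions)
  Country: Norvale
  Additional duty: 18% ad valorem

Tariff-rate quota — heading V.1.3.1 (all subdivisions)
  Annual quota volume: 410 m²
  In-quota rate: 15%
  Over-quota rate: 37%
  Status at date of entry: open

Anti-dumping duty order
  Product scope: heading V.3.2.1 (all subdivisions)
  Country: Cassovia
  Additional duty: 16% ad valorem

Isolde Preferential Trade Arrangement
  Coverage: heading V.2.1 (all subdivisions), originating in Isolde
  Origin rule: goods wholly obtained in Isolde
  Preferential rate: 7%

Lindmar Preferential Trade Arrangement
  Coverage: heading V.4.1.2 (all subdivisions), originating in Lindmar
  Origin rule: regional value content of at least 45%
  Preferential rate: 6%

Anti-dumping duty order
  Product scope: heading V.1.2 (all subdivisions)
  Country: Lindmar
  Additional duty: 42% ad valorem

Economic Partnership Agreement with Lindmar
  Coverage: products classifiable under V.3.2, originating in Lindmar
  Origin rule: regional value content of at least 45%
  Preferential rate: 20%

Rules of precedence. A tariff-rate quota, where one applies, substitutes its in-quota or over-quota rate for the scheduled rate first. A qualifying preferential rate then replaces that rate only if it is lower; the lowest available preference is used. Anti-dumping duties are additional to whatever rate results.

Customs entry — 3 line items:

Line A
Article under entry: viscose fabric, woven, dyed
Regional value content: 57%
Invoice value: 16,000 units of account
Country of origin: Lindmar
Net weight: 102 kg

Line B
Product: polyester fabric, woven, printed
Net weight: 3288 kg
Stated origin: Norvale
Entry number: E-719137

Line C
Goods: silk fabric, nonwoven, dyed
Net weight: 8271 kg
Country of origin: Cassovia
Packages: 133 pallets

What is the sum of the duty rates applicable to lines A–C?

Line A: viscose → V.3; woven → V.3.2; dyed → V.3.2.1. Scheduled 7%. Lindmar agreement on V.4.1.2: V.3.2.1 not covered; Lindmar agreement on V.3.2: RVC ≥ 45% → 20% available; preference 20% not lower than 7% → no reduction. → 7%.
Line B: polyester → V.1; woven → V.1.3; printed → V.1.3.1. Scheduled 27%. quota on V.1.3.1 open → in-quota 15%. → 15%.
Line C: silk → V.4; nonwoven → V.4.3; dyed → V.4.3.2. Scheduled 31%. No special measure applies. → 31%.
Sum: 7% + 15% + 31% = 53%.

53%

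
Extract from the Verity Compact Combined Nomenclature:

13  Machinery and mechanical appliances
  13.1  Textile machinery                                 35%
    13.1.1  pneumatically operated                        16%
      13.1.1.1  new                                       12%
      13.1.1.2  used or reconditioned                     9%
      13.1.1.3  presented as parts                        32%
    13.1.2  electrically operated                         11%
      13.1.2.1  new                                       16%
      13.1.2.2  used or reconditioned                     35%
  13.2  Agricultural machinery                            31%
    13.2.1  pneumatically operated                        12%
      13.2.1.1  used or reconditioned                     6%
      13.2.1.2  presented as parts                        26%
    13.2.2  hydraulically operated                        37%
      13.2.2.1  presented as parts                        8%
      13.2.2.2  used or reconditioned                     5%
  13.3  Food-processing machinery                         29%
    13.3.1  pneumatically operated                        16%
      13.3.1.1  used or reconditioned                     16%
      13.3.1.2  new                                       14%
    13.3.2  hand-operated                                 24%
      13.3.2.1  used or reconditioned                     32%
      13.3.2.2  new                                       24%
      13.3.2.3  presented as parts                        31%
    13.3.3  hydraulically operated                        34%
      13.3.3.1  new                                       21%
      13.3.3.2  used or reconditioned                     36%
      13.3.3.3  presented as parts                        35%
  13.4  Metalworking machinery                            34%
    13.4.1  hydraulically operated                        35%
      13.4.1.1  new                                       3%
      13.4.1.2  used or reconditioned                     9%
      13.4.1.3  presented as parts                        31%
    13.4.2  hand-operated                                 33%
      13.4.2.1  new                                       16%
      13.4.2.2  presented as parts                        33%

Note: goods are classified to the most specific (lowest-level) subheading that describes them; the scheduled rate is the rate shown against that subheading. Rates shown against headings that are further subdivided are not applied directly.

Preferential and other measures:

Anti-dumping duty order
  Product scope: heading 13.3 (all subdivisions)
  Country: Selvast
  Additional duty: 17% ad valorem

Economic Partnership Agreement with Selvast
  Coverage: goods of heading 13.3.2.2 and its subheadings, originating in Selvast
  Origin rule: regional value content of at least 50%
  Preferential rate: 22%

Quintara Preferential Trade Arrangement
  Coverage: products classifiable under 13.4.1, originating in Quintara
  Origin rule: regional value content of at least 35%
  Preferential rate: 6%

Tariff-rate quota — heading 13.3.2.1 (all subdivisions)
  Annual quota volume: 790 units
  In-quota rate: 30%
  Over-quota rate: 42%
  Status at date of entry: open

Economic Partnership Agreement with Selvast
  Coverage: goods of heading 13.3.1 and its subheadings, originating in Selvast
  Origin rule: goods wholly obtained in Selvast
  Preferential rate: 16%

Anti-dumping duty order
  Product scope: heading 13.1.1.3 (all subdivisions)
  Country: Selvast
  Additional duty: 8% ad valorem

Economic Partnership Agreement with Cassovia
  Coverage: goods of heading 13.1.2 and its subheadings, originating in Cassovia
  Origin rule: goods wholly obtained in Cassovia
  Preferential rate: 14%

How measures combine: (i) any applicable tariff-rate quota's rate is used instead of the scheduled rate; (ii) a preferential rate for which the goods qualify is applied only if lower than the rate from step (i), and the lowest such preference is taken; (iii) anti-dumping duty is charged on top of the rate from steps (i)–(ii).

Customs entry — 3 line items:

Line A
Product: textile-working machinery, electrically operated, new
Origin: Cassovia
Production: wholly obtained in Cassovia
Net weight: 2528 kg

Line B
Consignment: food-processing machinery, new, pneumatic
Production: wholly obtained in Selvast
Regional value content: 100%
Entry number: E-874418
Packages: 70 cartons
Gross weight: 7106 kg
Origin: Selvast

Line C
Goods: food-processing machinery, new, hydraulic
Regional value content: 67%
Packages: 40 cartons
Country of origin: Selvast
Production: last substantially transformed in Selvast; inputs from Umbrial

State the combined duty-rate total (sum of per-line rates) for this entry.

Line A: textile-working → 13.1; electrically operated → 13.1.2; new → 13.1.2.1. Scheduled 16%. Cassovia agreement on 13.1.2: wholly obtained → 14% available; preferential 14%. → 14%.
Line B: food-processing → 13.3; pneumatic → 13.3.1; new → 13.3.1.2. Scheduled 14%. Selvast agreement on 13.3.2.2: 13.3.1.2 not covered; Selvast agreement on 13.3.1: wholly obtained → 16% available; preference 16% not lower than 14% → no reduction; anti-dumping (Selvast, 13.3): +17%; total 14% + 17% = 31%. → 31%.
Line C: food-processing → 13.3; hydraulic → 13.3.3; new → 13.3.3.1. Scheduled 21%. Selvast agreement on 13.3.2.2: 13.3.3.1 not covered; Selvast agreement on 13.3.1: 13.3.3.1 not covered; anti-dumping (Selvast, 13.3): +17%; total 21% + 17% = 38%. → 38%.
Sum: 14% + 31% + 38% = 83%.

83%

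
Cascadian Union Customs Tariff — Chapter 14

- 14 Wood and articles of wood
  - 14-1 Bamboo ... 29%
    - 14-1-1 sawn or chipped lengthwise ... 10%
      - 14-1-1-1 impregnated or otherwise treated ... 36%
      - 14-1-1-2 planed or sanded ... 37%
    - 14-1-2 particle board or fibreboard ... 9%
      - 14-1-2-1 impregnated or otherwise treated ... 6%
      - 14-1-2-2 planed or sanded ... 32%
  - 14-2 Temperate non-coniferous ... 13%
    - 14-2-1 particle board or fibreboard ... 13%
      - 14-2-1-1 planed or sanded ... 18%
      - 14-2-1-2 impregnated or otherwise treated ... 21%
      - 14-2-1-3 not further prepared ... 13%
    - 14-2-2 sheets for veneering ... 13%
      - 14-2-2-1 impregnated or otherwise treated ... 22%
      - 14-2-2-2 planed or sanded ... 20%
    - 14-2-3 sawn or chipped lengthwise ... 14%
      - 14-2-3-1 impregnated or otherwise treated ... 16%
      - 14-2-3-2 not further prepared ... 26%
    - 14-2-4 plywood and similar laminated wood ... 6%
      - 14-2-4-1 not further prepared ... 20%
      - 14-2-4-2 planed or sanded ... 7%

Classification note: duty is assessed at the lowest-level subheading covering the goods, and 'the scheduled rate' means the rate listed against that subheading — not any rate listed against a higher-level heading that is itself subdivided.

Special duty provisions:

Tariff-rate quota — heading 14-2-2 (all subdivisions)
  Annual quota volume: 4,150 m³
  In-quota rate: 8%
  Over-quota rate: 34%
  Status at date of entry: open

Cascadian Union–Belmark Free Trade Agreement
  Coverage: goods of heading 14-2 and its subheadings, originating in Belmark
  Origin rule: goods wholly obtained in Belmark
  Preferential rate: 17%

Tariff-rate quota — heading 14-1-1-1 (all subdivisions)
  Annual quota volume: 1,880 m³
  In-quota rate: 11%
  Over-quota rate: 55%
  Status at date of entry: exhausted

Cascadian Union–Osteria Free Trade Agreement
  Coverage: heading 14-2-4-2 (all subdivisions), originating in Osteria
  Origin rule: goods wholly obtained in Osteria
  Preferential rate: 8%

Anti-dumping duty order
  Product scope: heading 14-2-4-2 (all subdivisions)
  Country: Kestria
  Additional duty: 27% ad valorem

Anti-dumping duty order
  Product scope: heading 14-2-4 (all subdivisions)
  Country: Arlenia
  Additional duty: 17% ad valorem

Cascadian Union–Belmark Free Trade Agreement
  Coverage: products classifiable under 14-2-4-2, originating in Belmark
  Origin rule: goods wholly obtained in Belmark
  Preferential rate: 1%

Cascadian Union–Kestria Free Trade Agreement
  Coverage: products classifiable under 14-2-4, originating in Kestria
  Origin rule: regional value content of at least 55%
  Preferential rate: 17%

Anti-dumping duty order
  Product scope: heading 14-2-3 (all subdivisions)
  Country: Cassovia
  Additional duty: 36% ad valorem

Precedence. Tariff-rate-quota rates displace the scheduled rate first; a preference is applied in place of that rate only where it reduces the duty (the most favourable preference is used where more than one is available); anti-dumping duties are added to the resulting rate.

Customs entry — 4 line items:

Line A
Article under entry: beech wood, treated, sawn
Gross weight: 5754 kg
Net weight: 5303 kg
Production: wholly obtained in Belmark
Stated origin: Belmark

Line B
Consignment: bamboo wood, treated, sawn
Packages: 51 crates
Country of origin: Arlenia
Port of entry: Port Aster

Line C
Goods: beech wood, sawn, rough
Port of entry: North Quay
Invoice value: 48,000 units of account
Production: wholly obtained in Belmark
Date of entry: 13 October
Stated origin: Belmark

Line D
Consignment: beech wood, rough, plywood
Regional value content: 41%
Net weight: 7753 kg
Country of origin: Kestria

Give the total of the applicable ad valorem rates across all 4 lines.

Line A: beech → 14-2; sawn → 14-2-3; treated → 14-2-3-1. Scheduled 16%. Belmark agreement on 14-2: wholly obtained → 17% available; Belmark agreement on 14-2-4-2: 14-2-3-1 not covered; preference 17% not lower than 16% → no reduction. → 16%.
Line B: bamboo → 14-1; sawn → 14-1-1; treated → 14-1-1-1. Scheduled 36%. quota on 14-1-1-1 exhausted → over-quota 55%. → 55%.
Line C: beech → 14-2; sawn → 14-2-3; rough → 14-2-3-2. Scheduled 26%. Belmark agreement on 14-2: wholly obtained → 17% available; Belmark agreement on 14-2-4-2: 14-2-3-2 not covered; preferential 17%. → 17%.
Line D: beech → 14-2; plywood → 14-2-4; rough → 14-2-4-1. Scheduled 20%. Kestria agreement on 14-2-4: RVC < 55%. → 20%.
Sum: 16% + 55% + 17% + 20% = 108%.

108%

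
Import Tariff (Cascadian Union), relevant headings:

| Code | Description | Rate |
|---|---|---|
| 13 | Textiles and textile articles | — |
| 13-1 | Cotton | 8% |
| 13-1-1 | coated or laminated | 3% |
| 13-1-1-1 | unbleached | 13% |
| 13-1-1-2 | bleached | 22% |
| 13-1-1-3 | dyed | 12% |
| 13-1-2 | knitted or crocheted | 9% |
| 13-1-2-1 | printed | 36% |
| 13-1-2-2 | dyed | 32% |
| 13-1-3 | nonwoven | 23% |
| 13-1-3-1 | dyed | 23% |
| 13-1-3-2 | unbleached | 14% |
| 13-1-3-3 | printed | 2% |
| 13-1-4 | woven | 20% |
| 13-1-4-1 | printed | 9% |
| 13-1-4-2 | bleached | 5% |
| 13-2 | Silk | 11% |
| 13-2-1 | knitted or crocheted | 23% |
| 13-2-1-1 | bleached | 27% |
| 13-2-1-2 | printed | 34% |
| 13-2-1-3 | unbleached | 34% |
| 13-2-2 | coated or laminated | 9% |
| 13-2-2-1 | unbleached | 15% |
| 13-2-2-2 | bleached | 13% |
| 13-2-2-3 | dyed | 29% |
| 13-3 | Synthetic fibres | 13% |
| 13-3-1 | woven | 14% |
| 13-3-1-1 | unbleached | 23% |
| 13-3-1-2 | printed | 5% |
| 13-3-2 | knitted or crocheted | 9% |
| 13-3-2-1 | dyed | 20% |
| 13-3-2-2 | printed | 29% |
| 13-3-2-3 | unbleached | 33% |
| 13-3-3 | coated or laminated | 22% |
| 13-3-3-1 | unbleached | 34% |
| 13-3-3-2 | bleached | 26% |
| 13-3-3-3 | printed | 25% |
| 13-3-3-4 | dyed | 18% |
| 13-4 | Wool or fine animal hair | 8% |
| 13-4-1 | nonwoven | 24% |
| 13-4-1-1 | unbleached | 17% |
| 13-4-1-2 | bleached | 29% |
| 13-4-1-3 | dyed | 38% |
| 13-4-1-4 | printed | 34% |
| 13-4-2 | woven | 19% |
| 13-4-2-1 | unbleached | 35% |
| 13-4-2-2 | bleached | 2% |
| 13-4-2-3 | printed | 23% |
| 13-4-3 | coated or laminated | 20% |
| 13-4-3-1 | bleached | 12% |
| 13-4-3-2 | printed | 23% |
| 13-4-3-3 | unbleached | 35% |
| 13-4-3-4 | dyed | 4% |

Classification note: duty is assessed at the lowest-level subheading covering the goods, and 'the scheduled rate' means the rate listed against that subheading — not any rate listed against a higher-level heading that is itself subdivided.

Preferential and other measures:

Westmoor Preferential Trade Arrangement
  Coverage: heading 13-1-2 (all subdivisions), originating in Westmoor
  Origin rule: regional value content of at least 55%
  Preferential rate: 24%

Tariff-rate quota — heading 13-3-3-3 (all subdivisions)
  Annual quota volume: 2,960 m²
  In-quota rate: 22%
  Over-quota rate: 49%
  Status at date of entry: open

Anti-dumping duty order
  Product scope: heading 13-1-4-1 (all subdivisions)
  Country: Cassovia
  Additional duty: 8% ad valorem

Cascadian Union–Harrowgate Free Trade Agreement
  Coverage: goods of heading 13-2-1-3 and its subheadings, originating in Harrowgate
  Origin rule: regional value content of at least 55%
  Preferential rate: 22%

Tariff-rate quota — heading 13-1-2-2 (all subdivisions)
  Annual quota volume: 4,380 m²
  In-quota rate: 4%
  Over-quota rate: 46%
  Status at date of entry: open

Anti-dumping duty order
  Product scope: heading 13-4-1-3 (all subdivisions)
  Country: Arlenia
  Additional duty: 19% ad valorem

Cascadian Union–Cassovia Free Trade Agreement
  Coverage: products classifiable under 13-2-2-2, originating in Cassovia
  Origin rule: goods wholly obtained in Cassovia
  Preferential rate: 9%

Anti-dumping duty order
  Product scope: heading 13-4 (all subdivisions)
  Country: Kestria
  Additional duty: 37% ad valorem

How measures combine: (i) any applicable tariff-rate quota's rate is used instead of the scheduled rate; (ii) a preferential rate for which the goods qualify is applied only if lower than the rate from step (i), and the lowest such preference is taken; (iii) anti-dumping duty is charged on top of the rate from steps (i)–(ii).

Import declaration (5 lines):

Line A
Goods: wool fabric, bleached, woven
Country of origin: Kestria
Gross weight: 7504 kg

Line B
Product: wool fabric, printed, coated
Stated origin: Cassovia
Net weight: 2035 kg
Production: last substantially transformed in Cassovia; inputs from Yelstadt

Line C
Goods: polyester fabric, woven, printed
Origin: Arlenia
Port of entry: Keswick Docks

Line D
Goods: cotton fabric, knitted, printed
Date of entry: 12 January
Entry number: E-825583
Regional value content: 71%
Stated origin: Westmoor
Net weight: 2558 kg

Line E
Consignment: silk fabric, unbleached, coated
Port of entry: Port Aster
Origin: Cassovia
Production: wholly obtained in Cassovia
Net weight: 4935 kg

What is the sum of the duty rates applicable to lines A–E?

106%

Line A: wool → 13-4; woven → 13-4-2; bleached → 13-4-2-2. Scheduled 2%. anti-dumping (Kestria, 13-4): +37%; total 2% + 37% = 39%. → 39%.
Line B: wool → 13-4; coated → 13-4-3; printed → 13-4-3-2. Scheduled 23%. Cassovia agreement on 13-2-2-2: 13-4-3-2 not covered. → 23%.
Line C: polyester → 13-3; woven → 13-3-1; printed → 13-3-1-2. Scheduled 5%. No special measure applies. → 5%.
Line D: cotton → 13-1; knitted → 13-1-2; printed → 13-1-2-1. Scheduled 36%. Westmoor agreement on 13-1-2: RVC ≥ 55% → 24% available; preferential 24%. → 24%.
Line E: silk → 13-2; coated → 13-2-2; unbleached → 13-2-2-1. Scheduled 15%. Cassovia agreement on 13-2-2-2: 13-2-2-1 not covered. → 15%.
Sum: 39% + 23% + 5% + 24% + 15% = 106%.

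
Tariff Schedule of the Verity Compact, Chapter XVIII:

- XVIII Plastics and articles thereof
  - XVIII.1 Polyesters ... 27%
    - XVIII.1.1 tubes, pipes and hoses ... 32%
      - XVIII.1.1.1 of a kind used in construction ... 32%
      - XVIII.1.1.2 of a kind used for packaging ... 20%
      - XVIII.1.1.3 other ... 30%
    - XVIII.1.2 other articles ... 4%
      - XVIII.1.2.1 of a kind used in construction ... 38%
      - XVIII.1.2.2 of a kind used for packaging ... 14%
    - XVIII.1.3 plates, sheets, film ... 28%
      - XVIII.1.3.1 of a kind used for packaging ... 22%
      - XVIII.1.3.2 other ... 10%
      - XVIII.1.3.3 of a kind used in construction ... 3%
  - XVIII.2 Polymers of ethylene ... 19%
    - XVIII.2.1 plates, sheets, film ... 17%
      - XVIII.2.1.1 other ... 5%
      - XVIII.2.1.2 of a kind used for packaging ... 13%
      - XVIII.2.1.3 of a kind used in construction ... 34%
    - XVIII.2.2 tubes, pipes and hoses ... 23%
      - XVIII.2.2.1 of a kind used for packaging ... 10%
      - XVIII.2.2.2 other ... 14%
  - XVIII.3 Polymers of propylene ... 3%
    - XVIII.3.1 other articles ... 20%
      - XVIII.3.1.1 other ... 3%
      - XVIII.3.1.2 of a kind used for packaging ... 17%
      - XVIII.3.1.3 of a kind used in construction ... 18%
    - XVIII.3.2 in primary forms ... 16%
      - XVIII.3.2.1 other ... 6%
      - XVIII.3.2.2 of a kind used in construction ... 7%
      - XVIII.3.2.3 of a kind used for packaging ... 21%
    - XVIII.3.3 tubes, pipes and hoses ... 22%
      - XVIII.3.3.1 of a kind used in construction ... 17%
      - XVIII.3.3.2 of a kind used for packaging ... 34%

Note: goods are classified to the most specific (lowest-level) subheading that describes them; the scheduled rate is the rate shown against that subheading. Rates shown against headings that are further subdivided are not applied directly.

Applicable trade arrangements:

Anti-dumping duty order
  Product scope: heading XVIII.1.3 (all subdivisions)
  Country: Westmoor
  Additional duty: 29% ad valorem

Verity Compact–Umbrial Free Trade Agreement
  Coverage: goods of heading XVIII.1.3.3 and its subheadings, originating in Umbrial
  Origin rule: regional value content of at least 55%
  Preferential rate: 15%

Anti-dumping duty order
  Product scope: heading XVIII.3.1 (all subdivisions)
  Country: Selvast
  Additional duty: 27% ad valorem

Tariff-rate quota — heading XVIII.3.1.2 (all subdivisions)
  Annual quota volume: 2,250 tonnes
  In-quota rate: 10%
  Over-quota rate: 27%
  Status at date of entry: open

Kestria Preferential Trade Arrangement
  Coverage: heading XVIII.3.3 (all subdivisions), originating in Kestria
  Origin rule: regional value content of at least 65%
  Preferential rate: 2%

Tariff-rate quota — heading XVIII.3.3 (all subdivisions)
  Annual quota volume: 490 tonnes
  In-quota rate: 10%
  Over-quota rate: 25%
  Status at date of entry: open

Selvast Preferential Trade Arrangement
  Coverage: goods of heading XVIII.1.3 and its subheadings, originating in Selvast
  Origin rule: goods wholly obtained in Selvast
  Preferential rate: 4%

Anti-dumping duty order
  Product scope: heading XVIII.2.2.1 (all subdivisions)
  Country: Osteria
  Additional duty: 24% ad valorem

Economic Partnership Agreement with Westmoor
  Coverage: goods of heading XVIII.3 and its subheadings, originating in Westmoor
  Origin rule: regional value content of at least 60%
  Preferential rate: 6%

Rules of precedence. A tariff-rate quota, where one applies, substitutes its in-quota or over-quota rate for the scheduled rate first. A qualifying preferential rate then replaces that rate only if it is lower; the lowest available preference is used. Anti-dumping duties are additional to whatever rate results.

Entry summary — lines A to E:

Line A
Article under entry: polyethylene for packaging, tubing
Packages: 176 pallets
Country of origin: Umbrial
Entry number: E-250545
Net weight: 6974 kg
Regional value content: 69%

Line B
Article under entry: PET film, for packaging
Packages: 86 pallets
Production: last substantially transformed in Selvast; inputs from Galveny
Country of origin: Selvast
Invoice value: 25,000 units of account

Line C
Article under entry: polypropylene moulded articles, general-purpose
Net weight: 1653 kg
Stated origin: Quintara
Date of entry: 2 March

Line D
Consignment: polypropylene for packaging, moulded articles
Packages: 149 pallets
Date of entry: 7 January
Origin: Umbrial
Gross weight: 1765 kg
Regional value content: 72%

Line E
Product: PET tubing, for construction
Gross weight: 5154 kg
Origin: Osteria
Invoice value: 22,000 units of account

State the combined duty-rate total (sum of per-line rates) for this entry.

Line A: polyethylene → XVIII.2; tubing → XVIII.2.2; for packaging → XVIII.2.2.1. Scheduled 10%. Umbrial agreement on XVIII.1.3.3: XVIII.2.2.1 not covered. → 10%.
Line B: PET → XVIII.1; film → XVIII.1.3; for packaging → XVIII.1.3.1. Scheduled 22%. Selvast agreement on XVIII.1.3: not wholly obtained. → 22%.
Line C: polypropylene → XVIII.3; moulded articles → XVIII.3.1; general-purpose → XVIII.3.1.1. Scheduled 3%. No special measure applies. → 3%.
Line D: polypropylene → XVIII.3; moulded articles → XVIII.3.1; for packaging → XVIII.3.1.2. Scheduled 17%. quota on XVIII.3.1.2 open → in-quota 10%; Umbrial agreement on XVIII.1.3.3: XVIII.3.1.2 not covered. → 10%.
Line E: PET → XVIII.1; tubing → XVIII.1.1; for construction → XVIII.1.1.1. Scheduled 32%. No special measure applies. → 32%.
Sum: 10% + 22% + 3% + 10% + 32% = 77%.

77%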